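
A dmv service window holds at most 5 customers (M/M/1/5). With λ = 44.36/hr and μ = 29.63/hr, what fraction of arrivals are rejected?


ρ = λ/μ = 44.36/29.63 = 1.4971
P_K = (1−ρ)ρ^K/(1−ρ^(K+1)) = (-0.4971·7.521413)/(1 − 11.260543)
= -3.739130/-10.260543 = 0.364418

Final: 0.364418


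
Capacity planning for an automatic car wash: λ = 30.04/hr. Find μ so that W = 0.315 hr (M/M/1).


W = 1/(μ−λ) ⇒ μ − λ = 1/W = 1/0.315 = 3.1746
μ = λ + 1/W = 30.04 + 3.1746 = 33.2146 per hr

Final: 33.2146 /hr


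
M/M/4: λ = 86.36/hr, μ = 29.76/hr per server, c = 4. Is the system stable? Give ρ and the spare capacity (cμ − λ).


Total capacity cμ = 4·29.76 = 119.04/hr
ρ = λ/(cμ) = 86.36/119.04 = 0.7255
Stable ⇔ ρ < 1: YES
Spare capacity = cμ − λ = 119.04 − 86.36 = 32.68/hr

Final: ρ = 0.7255; stable; margin = 32.68/hr


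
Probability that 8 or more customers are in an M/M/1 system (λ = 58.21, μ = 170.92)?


ρ = 58.21/170.92 = 0.3406
P(N ≥ n) = ρ^n = 0.3406^8 = 0.0001810

Final: 0.0001810


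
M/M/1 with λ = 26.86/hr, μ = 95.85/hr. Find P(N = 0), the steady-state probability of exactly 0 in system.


ρ = 26.86/95.85 = 0.2802
P_n = (1−ρ)·ρ^n = (1 − 0.2802)·0.2802^0 = 0.7198·1.000000 = 0.719770

Final: 0.719770


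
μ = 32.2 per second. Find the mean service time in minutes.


Mean service time = 1/μ = 1/32.2 second = 0.03106 second
In minutes: 0.03106 × 0.0166667 = 0.0005176 min

Final: 0.0005176 min


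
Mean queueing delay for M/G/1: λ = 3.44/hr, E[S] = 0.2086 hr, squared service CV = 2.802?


ρ = λ·E[S] = 3.44·0.2086 = 0.7176
E[S²] = E[S]²(1+C_s²) = 0.2086²·(1+2.802) = 0.165440
Wq = λ·E[S²]/(2(1−ρ)) = 3.44·0.165440/(2·0.2824) = 1.00758 hr

Final: 1.00758 hr


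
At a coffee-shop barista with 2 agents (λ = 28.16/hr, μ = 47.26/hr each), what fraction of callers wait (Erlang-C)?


a = λ/μ = 0.5959; ρ = a/2 = 0.2979
P₀ = 0.540919 (from M/M/c formula)
C(c,a) = [a^c/(c!(1−ρ))]·P₀ = [0.35504/(2·0.7021)]·0.540919
= 0.25285·0.540919 = 0.136772

Final: 0.136772


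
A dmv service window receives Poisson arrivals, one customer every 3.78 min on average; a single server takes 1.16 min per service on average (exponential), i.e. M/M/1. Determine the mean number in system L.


λ = 60/3.78 = 15.8730 /hr
μ = 60/1.16 = 51.7241 /hr
ρ = λ/μ = 15.8730/51.7241 = 0.3069
L = ρ/(1−ρ) = 0.3069/0.6931 = 0.4427

Final: 0.4427


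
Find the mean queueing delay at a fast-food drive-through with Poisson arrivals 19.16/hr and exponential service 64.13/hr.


ρ = 19.16/64.13 = 0.2988
Wq = ρ/(μ−λ) = 0.2988/(64.13 − 19.16) = 0.2988/44.97 = 0.006644 hr

Final: 0.006644 hr


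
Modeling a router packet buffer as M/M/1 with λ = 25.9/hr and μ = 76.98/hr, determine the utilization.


ρ = λ/μ = 25.9/76.98 = 0.3365

Final: 0.3365


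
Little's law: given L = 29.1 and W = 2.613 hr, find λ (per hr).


λ = L/W = 29.1/2.613 = 11.1366 /hr

Final: 11.1366 /hr


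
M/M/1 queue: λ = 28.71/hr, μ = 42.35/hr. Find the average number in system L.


ρ = λ/μ = 28.71/42.35 = 0.6779
L = ρ/(1−ρ) = 0.6779/(1 − 0.6779) = 0.6779/0.3221 = 2.1048

Final: 2.1048


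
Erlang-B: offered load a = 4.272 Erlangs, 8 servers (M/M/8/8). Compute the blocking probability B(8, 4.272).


B(c,a) = (a^c/c!) / Σ_{k=0}^{c} a^k/k!
a^8/8! = 2.751246
Σ terms (k=0..8): 1.00000 + 4.27200 + 9.12499 + 12.99399 + 13.87758 + 11.85700 + 8.44219 + 5.15215 + 2.75125 = 69.471144
B = 2.751246/69.471144 = 0.039603

Final: 0.039603


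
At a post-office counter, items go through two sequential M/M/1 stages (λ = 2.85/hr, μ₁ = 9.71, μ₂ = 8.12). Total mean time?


Each node sees arrival rate λ = 2.85/hr (tandem ⇒ throughput preserved).
W₁ = 1/(μ₁−λ) = 1/(9.71−2.85) = 0.14577 hr
W₂ = 1/(μ₂−λ) = 1/(8.12−2.85) = 0.18975 hr
W_total = W₁ + W₂ = 0.14577 + 0.18975 = 0.33553 hr

Final: 0.33553 hr


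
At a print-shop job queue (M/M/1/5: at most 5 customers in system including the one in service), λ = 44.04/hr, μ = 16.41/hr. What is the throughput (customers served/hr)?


ρ = 2.6837; P_K = (1−ρ)ρ^5/(1−ρ^6) = 0.629068
λ_eff = λ(1 − P_K) = 44.04·(1 − 0.629068) = 44.04·0.370932 = 16.3358 /hr

Final: 16.3358 /hr


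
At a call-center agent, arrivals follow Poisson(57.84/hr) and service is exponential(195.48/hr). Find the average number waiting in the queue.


ρ = 57.84/195.48 = 0.2959
Lq = ρ²/(1−ρ) = 0.08755/0.7041 = 0.1243

Final: 0.1243


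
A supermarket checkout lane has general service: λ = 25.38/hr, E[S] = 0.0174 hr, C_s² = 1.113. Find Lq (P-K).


ρ = λ·E[S] = 25.38·0.0174 = 0.4416
Lq = ρ²(1+C_s²)/(2(1−ρ)) = 0.1950·(1+1.113)/(2·0.5584)
= 0.1950·2.1130/1.1168 = 0.36899

Final: 0.36899


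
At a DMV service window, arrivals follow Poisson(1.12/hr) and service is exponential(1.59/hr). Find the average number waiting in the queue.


ρ = 1.12/1.59 = 0.7044
Lq = ρ²/(1−ρ) = 0.4962/0.2956 = 1.6786

Final: 1.6786


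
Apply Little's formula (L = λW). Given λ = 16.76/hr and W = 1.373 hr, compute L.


L = λW = 16.76·1.373 = 23.0115

Final: 23.0115


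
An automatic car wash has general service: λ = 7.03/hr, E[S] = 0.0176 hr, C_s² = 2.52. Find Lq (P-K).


ρ = λ·E[S] = 7.03·0.0176 = 0.1237
Lq = ρ²(1+C_s²)/(2(1−ρ)) = 0.01531·(1+2.52)/(2·0.8763)
= 0.01531·3.5200/1.7525 = 0.03075

Final: 0.03075


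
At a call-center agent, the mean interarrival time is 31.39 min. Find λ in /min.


λ = 1/(interarrival time) in consistent units.
1 minute = 1 min, so λ = 1/31.39 = 0.03186 per minute

Final: 0.03186 /min


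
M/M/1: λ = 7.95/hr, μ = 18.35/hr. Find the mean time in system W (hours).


W = 1/(μ−λ) = 1/(18.35 − 7.95) = 1/10.40 = 0.09615 hr

Final: 0.09615 hr


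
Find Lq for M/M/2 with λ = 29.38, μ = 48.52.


a = λ/μ = 0.6055; ρ = a/2 = 0.3028
P₀ = 0.535200
Lq = P₀·a^c·ρ / (c!·(1−ρ)²) = 0.535200·0.36666·0.3028/(2·0.48614)
= 0.06111

Final: 0.06111


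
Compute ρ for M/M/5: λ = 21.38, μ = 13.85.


ρ = λ/(cμ) = 21.38/(5·13.85) = 21.38/69.25 = 0.3087

Final: 0.3087


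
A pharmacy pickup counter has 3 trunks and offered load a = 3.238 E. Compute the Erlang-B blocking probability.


B(c,a) = (a^c/c!) / Σ_{k=0}^{c} a^k/k!
a^3/3! = 5.658213
Σ terms (k=0..3): 1.00000 + 3.23800 + 5.24232 + 5.65821 = 15.138535
B = 5.658213/15.138535 = 0.373762

Final: 0.373762


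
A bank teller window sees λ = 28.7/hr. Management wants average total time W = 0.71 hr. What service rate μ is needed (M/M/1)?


W = 1/(μ−λ) ⇒ μ − λ = 1/W = 1/0.71 = 1.4085
μ = λ + 1/W = 28.7 + 1.4085 = 30.1085 per hr

Final: 30.1085 /hr


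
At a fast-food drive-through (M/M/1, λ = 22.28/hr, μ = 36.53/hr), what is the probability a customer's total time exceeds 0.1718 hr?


W ~ Exponential(μ−λ) for M/M/1.
μ − λ = 36.53 − 22.28 = 14.2500
P(W > t) = e^{−(μ−λ)t} = e^{−2.4482} = 0.086453

Final: 0.086453


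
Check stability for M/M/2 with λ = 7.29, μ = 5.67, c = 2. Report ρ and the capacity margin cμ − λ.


Total capacity cμ = 2·5.67 = 11.34/hr
ρ = λ/(cμ) = 7.29/11.34 = 0.6429
Stable ⇔ ρ < 1: YES
Spare capacity = cμ − λ = 11.34 − 7.29 = 4.05/hr

Final: ρ = 0.6429; stable; margin = 4.05/hr


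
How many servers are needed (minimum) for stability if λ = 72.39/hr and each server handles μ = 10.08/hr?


Stability requires cμ > λ ⇔ c > λ/μ.
λ/μ = 72.39/10.08 = 7.1815
Minimum integer c = ⌊7.1815⌋ + 1 = 8
Check: 8·10.08 = 80.64 > 72.39, while 7·10.08 = 70.56 ≤ 72.39

Final: 8 servers


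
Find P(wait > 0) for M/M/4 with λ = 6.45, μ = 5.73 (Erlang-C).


a = λ/μ = 1.1257; ρ = a/4 = 0.2814
P₀ = 0.323623 (from M/M/c formula)
C(c,a) = [a^c/(c!(1−ρ))]·P₀ = [1.60554/(24·0.7186)]·0.323623
= 0.09310·0.323623 = 0.030128

Final: 0.030128


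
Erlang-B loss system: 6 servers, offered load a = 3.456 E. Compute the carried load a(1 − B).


B(6,3.456) = 0.079609 (Erlang-B)
Carried load = a(1 − B) = 3.456·(1 − 0.079609) = 3.456·0.920391 = 3.1809 E

Final: 3.1809 Erlangs


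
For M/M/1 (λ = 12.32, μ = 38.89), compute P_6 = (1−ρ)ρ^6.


ρ = 12.32/38.89 = 0.3168
P_n = (1−ρ)·ρ^n = (1 − 0.3168)·0.3168^6 = 0.6832·0.001011 = 0.0006905

Final: 0.0006905


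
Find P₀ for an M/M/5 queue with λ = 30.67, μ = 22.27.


a = λ/μ = 30.67/22.27 = 1.3772; ρ = a/c = 0.2754
Σ_{k=0}^{4} a^k/k! (terms k=0..4) = 1.00000 + 1.37719 + 0.94832 + 0.43534 + 0.14989 = 3.91074
Tail: a^5/(5!(1−ρ)) = 4.95413/(120·0.7246) = 0.05698
P₀ = 1/(3.91074 + 0.05698) = 1/3.96772 = 0.252034

Final: 0.252034


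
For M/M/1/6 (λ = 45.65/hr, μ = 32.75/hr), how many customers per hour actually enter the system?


ρ = 1.3939; P_K = (1−ρ)ρ^6/(1−ρ^7) = 0.313222
λ_eff = λ(1 − P_K) = 45.65·(1 − 0.313222) = 45.65·0.686778 = 31.3514 /hr

Final: 31.3514 /hr


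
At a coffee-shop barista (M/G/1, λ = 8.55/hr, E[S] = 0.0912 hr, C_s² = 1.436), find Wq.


ρ = λ·E[S] = 8.55·0.0912 = 0.7798
E[S²] = E[S]²(1+C_s²) = 0.0912²·(1+1.436) = 0.020261
Wq = λ·E[S²]/(2(1−ρ)) = 8.55·0.020261/(2·0.2202) = 0.39328 hr

Final: 0.39328 hr


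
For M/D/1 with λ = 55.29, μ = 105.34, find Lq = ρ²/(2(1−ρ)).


ρ = 55.29/105.34 = 0.5249
M/D/1: Lq = ρ²/(2(1−ρ)) = 0.2755/(2·0.4751) = 0.28991

Final: 0.28991


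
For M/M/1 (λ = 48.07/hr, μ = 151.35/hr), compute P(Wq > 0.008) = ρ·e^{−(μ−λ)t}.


ρ = 48.07/151.35 = 0.3176
P(Wq > t) = ρ·e^{−(μ−λ)t} = 0.3176·e^{−0.8262}
= 0.3176·0.437692 = 0.139015

Final: 0.139015


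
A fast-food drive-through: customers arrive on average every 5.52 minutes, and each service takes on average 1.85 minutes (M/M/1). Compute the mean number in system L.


λ = 60/5.52 = 10.8696 /hr
μ = 60/1.85 = 32.4324 /hr
ρ = λ/μ = 10.8696/32.4324 = 0.3351
L = ρ/(1−ρ) = 0.3351/0.6649 = 0.5041

Final: 0.5041


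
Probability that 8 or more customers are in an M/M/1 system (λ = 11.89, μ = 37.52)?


ρ = 11.89/37.52 = 0.3169
P(N ≥ n) = ρ^n = 0.3169^8 = 0.0001017

Final: 0.0001017


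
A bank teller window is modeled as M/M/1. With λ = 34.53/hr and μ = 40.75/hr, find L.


ρ = λ/μ = 34.53/40.75 = 0.8474
L = ρ/(1−ρ) = 0.8474/(1 − 0.8474) = 0.8474/0.1526 = 5.5514

Final: 5.5514


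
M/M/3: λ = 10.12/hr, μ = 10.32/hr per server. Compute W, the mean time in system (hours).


a = 0.9806; ρ = 0.3269; P₀ = 0.371070
Lq = P₀·a^c·ρ/(c!(1−ρ)²) = 0.04207
Wq = Lq/λ = 0.04207/10.12 = 0.004157 hr
W = Wq + 1/μ = 0.004157 + 0.09690 = 0.10106 hr

Final: 0.10106 hr


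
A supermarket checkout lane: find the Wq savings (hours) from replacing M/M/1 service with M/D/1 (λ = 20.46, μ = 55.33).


ρ = 20.46/55.33 = 0.3698
Wq(M/M/1) = ρ/(μ−λ) = 0.3698/34.87 = 0.01060 hr
Wq(M/D/1) = ρ/(2(μ−λ)) = 0.005302 hr
Savings = 0.01060 − 0.005302 = 0.005302 hr

Final: 0.005302 hr


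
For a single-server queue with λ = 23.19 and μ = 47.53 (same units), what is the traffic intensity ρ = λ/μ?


ρ = λ/μ = 23.19/47.53 = 0.4879

Final: 0.4879


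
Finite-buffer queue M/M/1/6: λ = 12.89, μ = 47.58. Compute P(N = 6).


ρ = λ/μ = 12.89/47.58 = 0.2709
P_K = (1−ρ)ρ^K/(1−ρ^(K+1)) = (0.7291·0.0003953)/(1 − 0.0001071)
= 0.0002882/0.999893 = 0.0002883

Final: 0.0002883


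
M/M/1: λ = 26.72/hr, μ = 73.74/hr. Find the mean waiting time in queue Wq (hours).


ρ = 26.72/73.74 = 0.3624
Wq = ρ/(μ−λ) = 0.3624/(73.74 − 26.72) = 0.3624/47.02 = 0.007706 hr

Final: 0.007706 hr


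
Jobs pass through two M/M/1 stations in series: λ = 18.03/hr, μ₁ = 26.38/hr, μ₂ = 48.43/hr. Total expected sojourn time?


Each node sees arrival rate λ = 18.03/hr (tandem ⇒ throughput preserved).
W₁ = 1/(μ₁−λ) = 1/(26.38−18.03) = 0.11976 hr
W₂ = 1/(μ₂−λ) = 1/(48.43−18.03) = 0.03289 hr
W_total = W₁ + W₂ = 0.11976 + 0.03289 = 0.15266 hr

Final: 0.15266 hr


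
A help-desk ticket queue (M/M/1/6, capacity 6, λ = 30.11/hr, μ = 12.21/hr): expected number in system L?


ρ = 30.11/12.21 = 2.4660
L = ρ[1 − (K+1)ρ^K + Kρ^(K+1)] / [(1−ρ)(1−ρ^(K+1))]
Numerator: 2.4660·(1 − 7·224.890210 + 6·554.581836) = 4326.024156
Denominator: (-1.4660)·(-553.581836) = 811.557319
L = 4326.024156/811.557319 = 5.3305

Final: 5.3305


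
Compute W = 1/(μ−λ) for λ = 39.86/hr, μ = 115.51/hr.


W = 1/(μ−λ) = 1/(115.51 − 39.86) = 1/75.65 = 0.01322 hr

Final: 0.01322 hr


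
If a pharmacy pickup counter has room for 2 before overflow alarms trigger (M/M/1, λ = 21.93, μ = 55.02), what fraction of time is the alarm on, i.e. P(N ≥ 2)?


ρ = 21.93/55.02 = 0.3986
P(N ≥ n) = ρ^n = 0.3986^2 = 0.158868

Final: 0.158868


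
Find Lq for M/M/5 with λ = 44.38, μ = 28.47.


a = λ/μ = 1.5588; ρ = a/5 = 0.3118
P₀ = 0.209969
Lq = P₀·a^c·ρ / (c!·(1−ρ)²) = 0.209969·9.20448·0.3118/(120·0.47366)
= 0.01060

Final: 0.01060


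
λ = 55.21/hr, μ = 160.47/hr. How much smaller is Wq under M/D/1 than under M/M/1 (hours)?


ρ = 55.21/160.47 = 0.3441
Wq(M/M/1) = ρ/(μ−λ) = 0.3441/105.26 = 0.003269 hr
Wq(M/D/1) = ρ/(2(μ−λ)) = 0.001634 hr
Savings = 0.003269 − 0.001634 = 0.001634 hr

Final: 0.001634 hr


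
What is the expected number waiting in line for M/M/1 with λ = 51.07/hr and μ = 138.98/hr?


ρ = 51.07/138.98 = 0.3675
Lq = ρ²/(1−ρ) = 0.1350/0.6325 = 0.2135

Final: 0.2135


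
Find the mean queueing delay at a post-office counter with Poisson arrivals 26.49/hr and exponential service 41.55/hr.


ρ = 26.49/41.55 = 0.6375
Wq = ρ/(μ−λ) = 0.6375/(41.55 − 26.49) = 0.6375/15.06 = 0.04233 hr

Final: 0.04233 hr


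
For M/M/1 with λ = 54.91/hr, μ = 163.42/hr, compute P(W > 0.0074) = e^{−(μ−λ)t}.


W ~ Exponential(μ−λ) for M/M/1.
μ − λ = 163.42 − 54.91 = 108.5100
P(W > t) = e^{−(μ−λ)t} = e^{−0.8030} = 0.447995

Final: 0.447995


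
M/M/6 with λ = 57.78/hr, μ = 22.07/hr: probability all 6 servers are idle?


a = λ/μ = 57.78/22.07 = 2.6180; ρ = a/c = 0.4363
Σ_{k=0}^{5} a^k/k! (terms k=0..5) = 1.00000 + 2.61803 + 3.42705 + 2.99071 + 1.95745 + 1.02493 = 13.01817
Tail: a^6/(6!(1−ρ)) = 321.99656/(720·0.5637) = 0.79342
P₀ = 1/(13.01817 + 0.79342) = 1/13.81159 = 0.072403

Final: 0.072403


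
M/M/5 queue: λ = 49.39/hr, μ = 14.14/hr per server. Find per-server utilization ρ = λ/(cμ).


ρ = λ/(cμ) = 49.39/(5·14.14) = 49.39/70.70 = 0.6986

Final: 0.6986


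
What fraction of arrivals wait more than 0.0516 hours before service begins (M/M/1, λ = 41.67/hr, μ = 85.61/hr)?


ρ = 41.67/85.61 = 0.4867
P(Wq > t) = ρ·e^{−(μ−λ)t} = 0.4867·e^{−2.2673}
= 0.4867·0.103591 = 0.050422

Final: 0.050422


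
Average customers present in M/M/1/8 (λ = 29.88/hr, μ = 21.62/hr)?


ρ = 29.88/21.62 = 1.3821
L = ρ[1 − (K+1)ρ^K + Kρ^(K+1)] / [(1−ρ)(1−ρ^(K+1))]
Numerator: 1.3821·(1 − 9·13.310649 + 8·18.396031) = 39.212189
Denominator: (-0.3821)·(-17.396031) = 6.646217
L = 39.212189/6.646217 = 5.8999

Final: 5.8999


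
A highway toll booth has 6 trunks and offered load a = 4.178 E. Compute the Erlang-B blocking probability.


B(c,a) = (a^c/c!) / Σ_{k=0}^{c} a^k/k!
a^6/6! = 7.387170
Σ terms (k=0..6): 1.00000 + 4.17800 + 8.72784 + 12.15497 + 12.69587 + 10.60867 + 7.38717 = 56.752528
B = 7.387170/56.752528 = 0.130165

Final: 0.130165


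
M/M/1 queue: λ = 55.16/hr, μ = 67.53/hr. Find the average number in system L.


ρ = λ/μ = 55.16/67.53 = 0.8168
L = ρ/(1−ρ) = 0.8168/(1 − 0.8168) = 0.8168/0.1832 = 4.4592

Final: 4.4592


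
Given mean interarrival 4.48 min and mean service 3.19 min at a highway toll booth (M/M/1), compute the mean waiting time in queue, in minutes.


λ = 60/4.48 = 13.3929 /hr
μ = 60/3.19 = 18.8088 /hr
ρ = λ/μ = 13.3929/18.8088 = 0.7121
Wq = ρ/(μ−λ) = 0.7121/(18.8088−13.3929) = 0.13147 hr
In minutes: 0.13147·60 = 7.888 min

Final: 7.888 min


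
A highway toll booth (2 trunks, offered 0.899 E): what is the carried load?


B(2,0.899) = 0.175459 (Erlang-B)
Carried load = a(1 − B) = 0.899·(1 − 0.175459) = 0.899·0.824541 = 0.7413 E

Final: 0.7413 Erlangs


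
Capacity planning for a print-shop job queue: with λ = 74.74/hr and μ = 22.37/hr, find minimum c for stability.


Stability requires cμ > λ ⇔ c > λ/μ.
λ/μ = 74.74/22.37 = 3.3411
Minimum integer c = ⌊3.3411⌋ + 1 = 4
Check: 4·22.37 = 89.48 > 74.74, while 3·22.37 = 67.11 ≤ 74.74

Final: 4 servers


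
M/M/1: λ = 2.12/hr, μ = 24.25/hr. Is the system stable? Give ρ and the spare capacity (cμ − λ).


Total capacity cμ = 1·24.25 = 24.25/hr
ρ = λ/(cμ) = 2.12/24.25 = 0.08742
Stable ⇔ ρ < 1: YES
Spare capacity = cμ − λ = 24.25 − 2.12 = 22.13/hr

Final: ρ = 0.08742; stable; margin = 22.13/hr


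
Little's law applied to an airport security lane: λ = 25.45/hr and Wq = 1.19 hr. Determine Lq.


Lq = λWq = 25.45·1.19 = 30.2855

Final: 30.2855


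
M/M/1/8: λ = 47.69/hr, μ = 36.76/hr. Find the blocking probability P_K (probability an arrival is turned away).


ρ = λ/μ = 47.69/36.76 = 1.2973
P_K = (1−ρ)ρ^K/(1−ρ^(K+1)) = (-0.2973·8.024437)/(1 − 10.410375)
= -2.385938/-9.410375 = 0.253543

Final: 0.253543


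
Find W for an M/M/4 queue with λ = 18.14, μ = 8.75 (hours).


a = 2.0731; ρ = 0.5183; P₀ = 0.120411
Lq = P₀·a^c·ρ/(c!(1−ρ)²) = 0.20700
Wq = Lq/λ = 0.20700/18.14 = 0.01141 hr
W = Wq + 1/μ = 0.01141 + 0.11429 = 0.12570 hr

Final: 0.12570 hr


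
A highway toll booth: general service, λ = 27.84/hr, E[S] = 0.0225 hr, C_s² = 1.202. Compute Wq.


ρ = λ·E[S] = 27.84·0.0225 = 0.6264
E[S²] = E[S]²(1+C_s²) = 0.0225²·(1+1.202) = 0.001115
Wq = λ·E[S²]/(2(1−ρ)) = 27.84·0.001115/(2·0.3736) = 0.04154 hr

Final: 0.04154 hr


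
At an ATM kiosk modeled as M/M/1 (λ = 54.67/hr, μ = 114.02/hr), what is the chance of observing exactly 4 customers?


ρ = 54.67/114.02 = 0.4795
P_n = (1−ρ)·ρ^n = (1 − 0.4795)·0.4795^4 = 0.5205·0.052853 = 0.027511

Final: 0.027511


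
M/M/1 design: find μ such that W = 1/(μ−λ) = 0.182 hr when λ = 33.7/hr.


W = 1/(μ−λ) ⇒ μ − λ = 1/W = 1/0.182 = 5.4945
μ = λ + 1/W = 33.7 + 5.4945 = 39.1945 per hr

Final: 39.1945 /hr


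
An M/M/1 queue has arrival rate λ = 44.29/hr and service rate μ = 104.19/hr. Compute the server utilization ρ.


ρ = λ/μ = 44.29/104.19 = 0.4251

Final: 0.4251


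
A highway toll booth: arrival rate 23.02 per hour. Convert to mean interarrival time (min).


Mean interarrival time = 1/λ = 1/23.02 hour = 0.04344 hour
In minutes: 0.04344 × 60 = 2.6064 min

Final: 2.6064 min


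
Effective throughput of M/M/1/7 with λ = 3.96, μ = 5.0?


ρ = 0.7920; P_K = (1−ρ)ρ^7/(1−ρ^8) = 0.048104
λ_eff = λ(1 − P_K) = 3.96·(1 − 0.048104) = 3.96·0.951896 = 3.7695 /hr

Final: 3.7695 /hr


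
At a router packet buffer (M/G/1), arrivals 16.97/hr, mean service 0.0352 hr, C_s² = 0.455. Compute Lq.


ρ = λ·E[S] = 16.97·0.0352 = 0.5973
Lq = ρ²(1+C_s²)/(2(1−ρ)) = 0.3568·(1+0.455)/(2·0.4027)
= 0.3568·1.4550/0.8053 = 0.64469

Final: 0.64469


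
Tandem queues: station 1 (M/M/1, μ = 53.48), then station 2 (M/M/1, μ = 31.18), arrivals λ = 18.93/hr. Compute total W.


Each node sees arrival rate λ = 18.93/hr (tandem ⇒ throughput preserved).
W₁ = 1/(μ₁−λ) = 1/(53.48−18.93) = 0.02894 hr
W₂ = 1/(μ₂−λ) = 1/(31.18−18.93) = 0.08163 hr
W_total = W₁ + W₂ = 0.02894 + 0.08163 = 0.11058 hr

Final: 0.11058 hr


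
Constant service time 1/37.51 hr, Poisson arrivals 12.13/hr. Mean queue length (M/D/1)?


ρ = 12.13/37.51 = 0.3234
M/D/1: Lq = ρ²/(2(1−ρ)) = 0.1046/(2·0.6766) = 0.07728

Final: 0.07728


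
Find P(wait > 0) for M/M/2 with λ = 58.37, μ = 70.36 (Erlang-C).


a = λ/μ = 0.8296; ρ = a/2 = 0.4148
P₀ = 0.413632 (from M/M/c formula)
C(c,a) = [a^c/(c!(1−ρ))]·P₀ = [0.68822/(2·0.5852)]·0.413632
= 0.58802·0.413632 = 0.243223

Final: 0.243223


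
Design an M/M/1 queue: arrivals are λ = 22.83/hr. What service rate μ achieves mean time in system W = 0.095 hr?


W = 1/(μ−λ) ⇒ μ − λ = 1/W = 1/0.095 = 10.5263
μ = λ + 1/W = 22.83 + 10.5263 = 33.3563 per hr

Final: 33.3563 /hr


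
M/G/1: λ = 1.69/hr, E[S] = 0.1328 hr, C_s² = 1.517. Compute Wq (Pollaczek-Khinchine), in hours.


ρ = λ·E[S] = 1.69·0.1328 = 0.2244
E[S²] = E[S]²(1+C_s²) = 0.1328²·(1+1.517) = 0.044389
Wq = λ·E[S²]/(2(1−ρ)) = 1.69·0.044389/(2·0.7756) = 0.04836 hr

Final: 0.04836 hr


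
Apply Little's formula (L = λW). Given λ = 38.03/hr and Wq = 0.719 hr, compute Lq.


Lq = λWq = 38.03·0.719 = 27.3436

Final: 27.3436


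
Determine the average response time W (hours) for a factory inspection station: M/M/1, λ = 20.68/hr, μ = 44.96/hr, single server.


W = 1/(μ−λ) = 1/(44.96 − 20.68) = 1/24.28 = 0.04119 hr

Final: 0.04119 hr


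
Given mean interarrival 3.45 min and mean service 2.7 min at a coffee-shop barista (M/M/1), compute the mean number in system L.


λ = 60/3.45 = 17.3913 /hr
μ = 60/2.7 = 22.2222 /hr
ρ = λ/μ = 17.3913/22.2222 = 0.7826
L = ρ/(1−ρ) = 0.7826/0.2174 = 3.6000

Final: 3.6000


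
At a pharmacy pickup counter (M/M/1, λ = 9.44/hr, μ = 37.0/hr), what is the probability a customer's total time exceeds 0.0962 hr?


W ~ Exponential(μ−λ) for M/M/1.
μ − λ = 37.0 − 9.44 = 27.5600
P(W > t) = e^{−(μ−λ)t} = e^{−2.6513} = 0.070561

Final: 0.070561


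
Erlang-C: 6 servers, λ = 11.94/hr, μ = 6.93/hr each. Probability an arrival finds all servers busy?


a = λ/μ = 1.7229; ρ = a/6 = 0.2872
P₀ = 0.178434 (from M/M/c formula)
C(c,a) = [a^c/(c!(1−ρ))]·P₀ = [26.15933/(720·0.7128)]·0.178434
= 0.05097·0.178434 = 0.009094

Final: 0.009094


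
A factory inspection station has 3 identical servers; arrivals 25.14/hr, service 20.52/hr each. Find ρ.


ρ = λ/(cμ) = 25.14/(3·20.52) = 25.14/61.56 = 0.4084

Final: 0.4084


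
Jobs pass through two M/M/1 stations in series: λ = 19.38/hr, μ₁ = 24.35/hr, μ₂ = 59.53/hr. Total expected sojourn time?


Each node sees arrival rate λ = 19.38/hr (tandem ⇒ throughput preserved).
W₁ = 1/(μ₁−λ) = 1/(24.35−19.38) = 0.20121 hr
W₂ = 1/(μ₂−λ) = 1/(59.53−19.38) = 0.02491 hr
W_total = W₁ + W₂ = 0.20121 + 0.02491 = 0.22611 hr

Final: 0.22611 hr


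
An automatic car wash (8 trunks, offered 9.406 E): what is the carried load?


B(8,9.406) = 0.309683 (Erlang-B)
Carried load = a(1 − B) = 9.406·(1 − 0.309683) = 9.406·0.690317 = 6.4931 E

Final: 6.4931 Erlangs


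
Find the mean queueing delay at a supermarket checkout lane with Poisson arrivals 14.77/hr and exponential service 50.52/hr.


ρ = 14.77/50.52 = 0.2924
Wq = ρ/(μ−λ) = 0.2924/(50.52 − 14.77) = 0.2924/35.75 = 0.008178 hr

Final: 0.008178 hr


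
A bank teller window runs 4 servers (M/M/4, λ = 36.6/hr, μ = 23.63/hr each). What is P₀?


a = λ/μ = 36.6/23.63 = 1.5489; ρ = a/c = 0.3872
Σ_{k=0}^{3} a^k/k! (terms k=0..3) = 1.00000 + 1.54888 + 1.19951 + 0.61930 = 4.36769
Tail: a^4/(4!(1−ρ)) = 5.75532/(24·0.6128) = 0.39134
P₀ = 1/(4.36769 + 0.39134) = 1/4.75903 = 0.210127

Final: 0.210127


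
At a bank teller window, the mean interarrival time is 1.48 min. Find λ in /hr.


λ = 1/(interarrival time) in consistent units.
1 hour = 60 min, so λ = 60/1.48 = 40.5405 per hour

Final: 40.5405 /hr


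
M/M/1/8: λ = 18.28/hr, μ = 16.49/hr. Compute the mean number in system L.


ρ = 18.28/16.49 = 1.1086
L = ρ[1 − (K+1)ρ^K + Kρ^(K+1)] / [(1−ρ)(1−ρ^(K+1))]
Numerator: 1.1086·(1 − 9·2.280575 + 8·2.528132) = 0.775861
Denominator: (-0.1086)·(-1.528132) = 0.165880
L = 0.775861/0.165880 = 4.6773

Final: 4.6773


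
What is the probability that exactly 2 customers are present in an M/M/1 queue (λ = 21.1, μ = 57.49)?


ρ = 21.1/57.49 = 0.3670
P_n = (1−ρ)·ρ^n = (1 − 0.3670)·0.3670^2 = 0.6330·0.134704 = 0.085265

Final: 0.085265


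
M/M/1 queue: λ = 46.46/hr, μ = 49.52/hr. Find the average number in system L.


ρ = λ/μ = 46.46/49.52 = 0.9382
L = ρ/(1−ρ) = 0.9382/(1 − 0.9382) = 0.9382/0.06179 = 15.1830

Final: 15.1830


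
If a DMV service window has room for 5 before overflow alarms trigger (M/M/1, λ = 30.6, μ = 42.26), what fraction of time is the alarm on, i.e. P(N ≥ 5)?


ρ = 30.6/42.26 = 0.7241
P(N ≥ n) = ρ^n = 0.7241^5 = 0.199049

Final: 0.199049


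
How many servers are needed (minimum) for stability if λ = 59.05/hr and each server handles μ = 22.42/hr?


Stability requires cμ > λ ⇔ c > λ/μ.
λ/μ = 59.05/22.42 = 2.6338
Minimum integer c = ⌊2.6338⌋ + 1 = 3
Check: 3·22.42 = 67.26 > 59.05, while 2·22.42 = 44.84 ≤ 59.05

Final: 3 servers


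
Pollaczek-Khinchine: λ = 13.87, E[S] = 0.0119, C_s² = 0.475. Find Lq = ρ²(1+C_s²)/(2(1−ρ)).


ρ = λ·E[S] = 13.87·0.0119 = 0.1651
Lq = ρ²(1+C_s²)/(2(1−ρ)) = 0.02724·(1+0.475)/(2·0.8349)
= 0.02724·1.4750/1.6699 = 0.02406

Final: 0.02406


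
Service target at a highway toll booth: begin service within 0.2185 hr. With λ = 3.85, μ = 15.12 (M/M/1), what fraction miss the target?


ρ = 3.85/15.12 = 0.2546
P(Wq > t) = ρ·e^{−(μ−λ)t} = 0.2546·e^{−2.4625}
= 0.2546·0.085222 = 0.021700

Final: 0.021700


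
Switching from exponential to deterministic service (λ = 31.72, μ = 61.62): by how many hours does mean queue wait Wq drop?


ρ = 31.72/61.62 = 0.5148
Wq(M/M/1) = ρ/(μ−λ) = 0.5148/29.90 = 0.01722 hr
Wq(M/D/1) = ρ/(2(μ−λ)) = 0.008608 hr
Savings = 0.01722 − 0.008608 = 0.008608 hr

Final: 0.008608 hr


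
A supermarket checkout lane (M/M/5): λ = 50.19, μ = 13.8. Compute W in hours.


a = 3.6370; ρ = 0.7274; P₀ = 0.021734
Lq = P₀·a^c·ρ/(c!(1−ρ)²) = 1.12807
Wq = Lq/λ = 1.12807/50.19 = 0.02248 hr
W = Wq + 1/μ = 0.02248 + 0.07246 = 0.09494 hr

Final: 0.09494 hr


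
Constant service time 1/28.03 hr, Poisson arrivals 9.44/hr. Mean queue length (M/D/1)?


ρ = 9.44/28.03 = 0.3368
M/D/1: Lq = ρ²/(2(1−ρ)) = 0.1134/(2·0.6632) = 0.08551

Final: 0.08551


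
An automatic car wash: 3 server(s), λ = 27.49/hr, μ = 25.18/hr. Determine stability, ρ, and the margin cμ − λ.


Total capacity cμ = 3·25.18 = 75.54/hr
ρ = λ/(cμ) = 27.49/75.54 = 0.3639
Stable ⇔ ρ < 1: YES
Spare capacity = cμ − λ = 75.54 − 27.49 = 48.05/hr

Final: ρ = 0.3639; stable; margin = 48.05/hr


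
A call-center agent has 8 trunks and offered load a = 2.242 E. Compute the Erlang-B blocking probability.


B(c,a) = (a^c/c!) / Σ_{k=0}^{c} a^k/k!
a^8/8! = 0.015833
Σ terms (k=0..8): 1.00000 + 2.24200 + 2.51328 + 1.87826 + 1.05276 + 0.47206 + 0.17639 + 0.05650 + 0.01583 = 9.407087
B = 0.015833/9.407087 = 0.001683

Final: 0.001683


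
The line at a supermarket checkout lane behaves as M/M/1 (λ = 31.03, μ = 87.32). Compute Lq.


ρ = 31.03/87.32 = 0.3554
Lq = ρ²/(1−ρ) = 0.1263/0.6446 = 0.1959

Final: 0.1959


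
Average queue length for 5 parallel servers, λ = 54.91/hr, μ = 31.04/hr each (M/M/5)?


a = λ/μ = 1.7690; ρ = a/5 = 0.3538
P₀ = 0.169842
Lq = P₀·a^c·ρ / (c!·(1−ρ)²) = 0.169842·17.32402·0.3538/(120·0.41757)
= 0.02078

Final: 0.02078


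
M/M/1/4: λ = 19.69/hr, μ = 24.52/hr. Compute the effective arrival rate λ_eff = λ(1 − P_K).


ρ = 0.8030; P_K = (1−ρ)ρ^4/(1−ρ^5) = 0.122968
λ_eff = λ(1 − P_K) = 19.69·(1 − 0.122968) = 19.69·0.877032 = 17.2688 /hr

Final: 17.2688 /hr


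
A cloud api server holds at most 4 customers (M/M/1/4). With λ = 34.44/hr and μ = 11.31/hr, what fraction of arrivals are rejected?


ρ = λ/μ = 34.44/11.31 = 3.0451
P_K = (1−ρ)ρ^K/(1−ρ^(K+1)) = (-2.0451·85.980933)/(1 − 261.819922)
= -175.838989/-260.819922 = 0.674178

Final: 0.674178


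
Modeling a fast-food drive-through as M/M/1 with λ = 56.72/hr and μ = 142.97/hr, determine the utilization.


ρ = λ/μ = 56.72/142.97 = 0.3967

Final: 0.3967


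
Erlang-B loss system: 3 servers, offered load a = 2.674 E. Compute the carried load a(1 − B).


B(3,2.674) = 0.305357 (Erlang-B)
Carried load = a(1 − B) = 2.674·(1 − 0.305357) = 2.674·0.694643 = 1.8575 E

Final: 1.8575 Erlangs


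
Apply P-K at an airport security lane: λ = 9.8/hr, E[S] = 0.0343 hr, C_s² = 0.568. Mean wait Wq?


ρ = λ·E[S] = 9.8·0.0343 = 0.3361
E[S²] = E[S]²(1+C_s²) = 0.0343²·(1+0.568) = 0.001845
Wq = λ·E[S²]/(2(1−ρ)) = 9.8·0.001845/(2·0.6639) = 0.01362 hr

Final: 0.01362 hr


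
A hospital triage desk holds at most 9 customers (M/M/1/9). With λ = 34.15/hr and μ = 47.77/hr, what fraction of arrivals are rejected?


ρ = λ/μ = 34.15/47.77 = 0.7149
P_K = (1−ρ)ρ^K/(1−ρ^(K+1)) = (0.2851·0.048766)/(1 − 0.034862)
= 0.013904/0.965138 = 0.014406

Final: 0.014406


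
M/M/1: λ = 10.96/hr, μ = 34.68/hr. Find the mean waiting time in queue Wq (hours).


ρ = 10.96/34.68 = 0.3160
Wq = ρ/(μ−λ) = 0.3160/(34.68 − 10.96) = 0.3160/23.72 = 0.01332 hr

Final: 0.01332 hr


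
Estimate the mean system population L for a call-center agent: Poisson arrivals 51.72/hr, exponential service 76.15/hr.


ρ = λ/μ = 51.72/76.15 = 0.6792
L = ρ/(1−ρ) = 0.6792/(1 − 0.6792) = 0.6792/0.3208 = 2.1171

Final: 2.1171


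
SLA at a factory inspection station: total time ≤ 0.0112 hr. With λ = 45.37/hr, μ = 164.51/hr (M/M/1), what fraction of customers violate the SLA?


W ~ Exponential(μ−λ) for M/M/1.
μ − λ = 164.51 − 45.37 = 119.1400
P(W > t) = e^{−(μ−λ)t} = e^{−1.3344} = 0.263325

Final: 0.263325


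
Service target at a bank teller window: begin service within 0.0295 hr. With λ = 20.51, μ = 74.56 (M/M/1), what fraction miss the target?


ρ = 20.51/74.56 = 0.2751
P(Wq > t) = ρ·e^{−(μ−λ)t} = 0.2751·e^{−1.5945}
= 0.2751·0.203015 = 0.055845

Final: 0.055845


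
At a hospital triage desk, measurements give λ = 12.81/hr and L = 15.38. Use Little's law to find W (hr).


W = L/λ = 15.38/12.81 = 1.2006 hr

Final: 1.2006 hr


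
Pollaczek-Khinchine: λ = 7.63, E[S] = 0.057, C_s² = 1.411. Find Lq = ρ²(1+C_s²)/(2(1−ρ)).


ρ = λ·E[S] = 7.63·0.057 = 0.4349
Lq = ρ²(1+C_s²)/(2(1−ρ)) = 0.1891·(1+1.411)/(2·0.5651)
= 0.1891·2.4110/1.1302 = 0.40350

Final: 0.40350


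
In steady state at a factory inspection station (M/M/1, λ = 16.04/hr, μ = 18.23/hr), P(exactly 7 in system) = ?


ρ = 16.04/18.23 = 0.8799
P_n = (1−ρ)·ρ^n = (1 − 0.8799)·0.8799^7 = 0.1201·0.408248 = 0.049043

Final: 0.049043


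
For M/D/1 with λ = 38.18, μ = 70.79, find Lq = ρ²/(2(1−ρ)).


ρ = 38.18/70.79 = 0.5393
M/D/1: Lq = ρ²/(2(1−ρ)) = 0.2909/(2·0.4607) = 0.31573

Final: 0.31573


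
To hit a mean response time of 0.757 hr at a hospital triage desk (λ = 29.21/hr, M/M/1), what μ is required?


W = 1/(μ−λ) ⇒ μ − λ = 1/W = 1/0.757 = 1.3210
μ = λ + 1/W = 29.21 + 1.3210 = 30.5310 per hr

Final: 30.5310 /hr


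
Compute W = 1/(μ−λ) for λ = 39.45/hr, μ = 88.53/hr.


W = 1/(μ−λ) = 1/(88.53 − 39.45) = 1/49.08 = 0.02037 hr

Final: 0.02037 hr


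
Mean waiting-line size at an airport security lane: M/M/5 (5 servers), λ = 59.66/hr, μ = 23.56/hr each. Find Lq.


a = λ/μ = 2.5323; ρ = a/5 = 0.5065
P₀ = 0.077423
Lq = P₀·a^c·ρ / (c!·(1−ρ)²) = 0.077423·104.12136·0.5065/(120·0.24359)
= 0.13967

Final: 0.13967


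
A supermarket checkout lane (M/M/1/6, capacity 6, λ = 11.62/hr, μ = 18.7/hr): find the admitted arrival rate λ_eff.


ρ = 0.6214; P_K = (1−ρ)ρ^6/(1−ρ^7) = 0.022605
λ_eff = λ(1 − P_K) = 11.62·(1 − 0.022605) = 11.62·0.977395 = 11.3573 /hr

Final: 11.3573 /hr


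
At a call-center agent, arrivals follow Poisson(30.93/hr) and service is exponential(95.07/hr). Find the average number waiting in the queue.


ρ = 30.93/95.07 = 0.3253
Lq = ρ²/(1−ρ) = 0.1058/0.6747 = 0.1569

Final: 0.1569


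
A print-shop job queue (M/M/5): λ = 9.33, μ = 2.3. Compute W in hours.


a = 4.0565; ρ = 0.8113; P₀ = 0.011876
Lq = P₀·a^c·ρ/(c!(1−ρ)²) = 2.47702
Wq = Lq/λ = 2.47702/9.33 = 0.26549 hr
W = Wq + 1/μ = 0.26549 + 0.43478 = 0.70027 hr

Final: 0.70027 hr


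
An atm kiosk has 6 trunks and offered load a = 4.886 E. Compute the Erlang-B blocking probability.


B(c,a) = (a^c/c!) / Σ_{k=0}^{c} a^k/k!
a^6/6! = 18.896801
Σ terms (k=0..6): 1.00000 + 4.88600 + 11.93650 + 19.44058 + 23.74666 + 23.20524 + 18.89680 = 103.111779
B = 18.896801/103.111779 = 0.183265

Final: 0.183265


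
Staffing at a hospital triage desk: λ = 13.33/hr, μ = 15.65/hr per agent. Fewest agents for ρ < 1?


Stability requires cμ > λ ⇔ c > λ/μ.
λ/μ = 13.33/15.65 = 0.8518
Minimum integer c = ⌊0.8518⌋ + 1 = 1
Check: 1·15.65 = 15.65 > 13.33, while 0·15.65 = 0.00 ≤ 13.33

Final: 1 servers


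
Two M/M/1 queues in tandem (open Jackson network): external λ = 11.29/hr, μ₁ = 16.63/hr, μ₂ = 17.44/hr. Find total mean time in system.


Each node sees arrival rate λ = 11.29/hr (tandem ⇒ throughput preserved).
W₁ = 1/(μ₁−λ) = 1/(16.63−11.29) = 0.18727 hr
W₂ = 1/(μ₂−λ) = 1/(17.44−11.29) = 0.16260 hr
W_total = W₁ + W₂ = 0.18727 + 0.16260 = 0.34987 hr

Final: 0.34987 hr


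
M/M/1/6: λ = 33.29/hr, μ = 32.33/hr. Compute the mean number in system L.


ρ = 33.29/32.33 = 1.0297
L = ρ[1 − (K+1)ρ^K + Kρ^(K+1)] / [(1−ρ)(1−ρ^(K+1))]
Numerator: 1.0297·(1 − 7·1.191924 + 6·1.227317) = 0.021039
Denominator: (-0.02969)·(-0.227317) = 0.006750
L = 0.021039/0.006750 = 3.1170

Final: 3.1170


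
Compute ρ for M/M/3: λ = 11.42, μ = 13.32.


ρ = λ/(cμ) = 11.42/(3·13.32) = 11.42/39.96 = 0.2858

Final: 0.2858


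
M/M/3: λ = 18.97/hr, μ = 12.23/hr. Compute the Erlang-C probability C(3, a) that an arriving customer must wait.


a = λ/μ = 1.5511; ρ = a/3 = 0.5170
P₀ = 0.198338 (from M/M/c formula)
C(c,a) = [a^c/(c!(1−ρ))]·P₀ = [3.73184/(6·0.4830)]·0.198338
= 1.28782·0.198338 = 0.255424

Final: 0.255424


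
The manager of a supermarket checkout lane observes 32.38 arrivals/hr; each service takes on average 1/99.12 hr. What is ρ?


ρ = λ/μ = 32.38/99.12 = 0.3267

Final: 0.3267


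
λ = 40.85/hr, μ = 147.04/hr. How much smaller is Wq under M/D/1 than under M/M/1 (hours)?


ρ = 40.85/147.04 = 0.2778
Wq(M/M/1) = ρ/(μ−λ) = 0.2778/106.19 = 0.002616 hr
Wq(M/D/1) = ρ/(2(μ−λ)) = 0.001308 hr
Savings = 0.002616 − 0.001308 = 0.001308 hr

Final: 0.001308 hr


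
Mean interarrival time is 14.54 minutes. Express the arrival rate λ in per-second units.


λ = 1/(interarrival time) in consistent units.
1 second = 0.0166667 min, so λ = 0.0166667/14.54 = 0.001146 per second

Final: 0.001146 /sec


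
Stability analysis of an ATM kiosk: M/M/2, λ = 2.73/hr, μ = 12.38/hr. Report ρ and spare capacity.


Total capacity cμ = 2·12.38 = 24.76/hr
ρ = λ/(cμ) = 2.73/24.76 = 0.1103
Stable ⇔ ρ < 1: YES
Spare capacity = cμ − λ = 24.76 − 2.73 = 22.03/hr

Final: ρ = 0.1103; stable; margin = 22.03/hr


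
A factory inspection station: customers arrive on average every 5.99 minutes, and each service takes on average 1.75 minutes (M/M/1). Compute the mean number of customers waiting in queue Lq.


λ = 60/5.99 = 10.0167 /hr
μ = 60/1.75 = 34.2857 /hr
ρ = λ/μ = 10.0167/34.2857 = 0.2922
Lq = ρ²/(1−ρ) = 0.08535/0.7078 = 0.1206

Final: 0.1206


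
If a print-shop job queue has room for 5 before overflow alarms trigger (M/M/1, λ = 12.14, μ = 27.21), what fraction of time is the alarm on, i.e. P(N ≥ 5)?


ρ = 12.14/27.21 = 0.4462
P(N ≥ n) = ρ^n = 0.4462^5 = 0.017679

Final: 0.017679


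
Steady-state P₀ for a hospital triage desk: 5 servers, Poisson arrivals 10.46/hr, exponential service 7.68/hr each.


a = λ/μ = 10.46/7.68 = 1.3620; ρ = a/c = 0.2724
Σ_{k=0}^{4} a^k/k! (terms k=0..4) = 1.00000 + 1.36198 + 0.92749 + 0.42108 + 0.14337 = 3.85392
Tail: a^5/(5!(1−ρ)) = 4.68654/(120·0.7276) = 0.05368
P₀ = 1/(3.85392 + 0.05368) = 1/3.90760 = 0.255912

Final: 0.255912


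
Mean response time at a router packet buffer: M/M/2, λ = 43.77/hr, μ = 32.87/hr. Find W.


a = 1.3316; ρ = 0.6658; P₀ = 0.200621
Lq = P₀·a^c·ρ/(c!(1−ρ)²) = 1.06034
Wq = Lq/λ = 1.06034/43.77 = 0.02423 hr
W = Wq + 1/μ = 0.02423 + 0.03042 = 0.05465 hr

Final: 0.05465 hr


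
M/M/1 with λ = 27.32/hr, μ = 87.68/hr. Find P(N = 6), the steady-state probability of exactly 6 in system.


ρ = 27.32/87.68 = 0.3116
P_n = (1−ρ)·ρ^n = (1 − 0.3116)·0.3116^6 = 0.6884·0.0009151 = 0.0006300

Final: 0.0006300


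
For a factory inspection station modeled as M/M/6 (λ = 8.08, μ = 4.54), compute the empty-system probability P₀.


a = λ/μ = 8.08/4.54 = 1.7797; ρ = a/c = 0.2966
Σ_{k=0}^{5} a^k/k! (terms k=0..5) = 1.00000 + 1.77974 + 1.58373 + 0.93954 + 0.41803 + 0.14880 = 5.86984
Tail: a^6/(6!(1−ρ)) = 31.77847/(720·0.7034) = 0.06275
P₀ = 1/(5.86984 + 0.06275) = 1/5.93259 = 0.168561

Final: 0.168561


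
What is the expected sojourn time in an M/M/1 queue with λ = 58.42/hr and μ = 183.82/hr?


W = 1/(μ−λ) = 1/(183.82 − 58.42) = 1/125.40 = 0.007974 hr

Final: 0.007974 hr


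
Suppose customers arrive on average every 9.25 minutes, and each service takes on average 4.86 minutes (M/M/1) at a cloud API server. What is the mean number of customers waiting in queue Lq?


λ = 60/9.25 = 6.4865 /hr
μ = 60/4.86 = 12.3457 /hr
ρ = λ/μ = 6.4865/12.3457 = 0.5254
Lq = ρ²/(1−ρ) = 0.2761/0.4746 = 0.5817

Final: 0.5817


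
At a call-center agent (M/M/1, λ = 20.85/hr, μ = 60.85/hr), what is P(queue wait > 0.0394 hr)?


ρ = 20.85/60.85 = 0.3426
P(Wq > t) = ρ·e^{−(μ−λ)t} = 0.3426·e^{−1.5760}
= 0.3426·0.206801 = 0.070859

Final: 0.070859


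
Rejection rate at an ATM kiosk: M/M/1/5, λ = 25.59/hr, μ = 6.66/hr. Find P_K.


ρ = λ/μ = 25.59/6.66 = 3.8423
P_K = (1−ρ)ρ^K/(1−ρ^(K+1)) = (-2.8423·837.491260)/(1 − 3217.928131)
= -2380.436870/-3216.928131 = 0.739972

Final: 0.739972


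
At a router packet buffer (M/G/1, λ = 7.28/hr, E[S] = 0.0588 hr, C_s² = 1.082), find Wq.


ρ = λ·E[S] = 7.28·0.0588 = 0.4281
E[S²] = E[S]²(1+C_s²) = 0.0588²·(1+1.082) = 0.007198
Wq = λ·E[S²]/(2(1−ρ)) = 7.28·0.007198/(2·0.5719) = 0.04581 hr

Final: 0.04581 hr


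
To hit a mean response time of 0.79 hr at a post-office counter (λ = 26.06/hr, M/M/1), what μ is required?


W = 1/(μ−λ) ⇒ μ − λ = 1/W = 1/0.79 = 1.2658
μ = λ + 1/W = 26.06 + 1.2658 = 27.3258 per hr

Final: 27.3258 /hr


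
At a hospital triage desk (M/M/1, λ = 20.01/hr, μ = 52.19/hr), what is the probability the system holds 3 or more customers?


ρ = 20.01/52.19 = 0.3834
P(N ≥ n) = ρ^n = 0.3834^3 = 0.056361

Final: 0.056361


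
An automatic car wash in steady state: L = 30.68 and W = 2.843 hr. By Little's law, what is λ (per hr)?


λ = L/W = 30.68/2.843 = 10.7914 /hr

Final: 10.7914 /hr


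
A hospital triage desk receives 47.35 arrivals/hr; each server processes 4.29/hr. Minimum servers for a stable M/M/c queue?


Stability requires cμ > λ ⇔ c > λ/μ.
λ/μ = 47.35/4.29 = 11.0373
Minimum integer c = ⌊11.0373⌋ + 1 = 12
Check: 12·4.29 = 51.48 > 47.35, while 11·4.29 = 47.19 ≤ 47.35

Final: 12 servers


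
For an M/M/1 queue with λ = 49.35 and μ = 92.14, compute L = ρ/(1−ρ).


ρ = λ/μ = 49.35/92.14 = 0.5356
L = ρ/(1−ρ) = 0.5356/(1 − 0.5356) = 0.5356/0.4644 = 1.1533

Final: 1.1533
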